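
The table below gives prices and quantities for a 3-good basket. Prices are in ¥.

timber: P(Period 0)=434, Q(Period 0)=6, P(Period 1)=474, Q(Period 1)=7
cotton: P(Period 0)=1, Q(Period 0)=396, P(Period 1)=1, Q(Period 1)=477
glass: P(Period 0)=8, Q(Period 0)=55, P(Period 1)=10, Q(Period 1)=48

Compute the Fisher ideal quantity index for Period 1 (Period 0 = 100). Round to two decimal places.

113.07

Laspeyres component (base-period weights):
ΣP(Period 0)Q(Period 1) = 434×7 + 1×477 + 8×48 = 3038 + 477 + 384 = 3899
ΣP(Period 0)Q(Period 0) = 434×6 + 1×396 + 8×55 = 2604 + 396 + 440 = 3440
L = 3899 / 3440 × 100 = 113.3430
Paasche component (current-period weights):
ΣP(Period 1)Q(Period 1) = 474×7 + 1×477 + 10×48 = 3318 + 477 + 480 = 4275
ΣP(Period 1)Q(Period 0) = 474×6 + 1×396 + 10×55 = 2844 + 396 + 550 = 3790
P = 4275 / 3790 × 100 = 112.7968
Fisher = √(L × P) = √(113.3430 × 112.7968) = 113.0696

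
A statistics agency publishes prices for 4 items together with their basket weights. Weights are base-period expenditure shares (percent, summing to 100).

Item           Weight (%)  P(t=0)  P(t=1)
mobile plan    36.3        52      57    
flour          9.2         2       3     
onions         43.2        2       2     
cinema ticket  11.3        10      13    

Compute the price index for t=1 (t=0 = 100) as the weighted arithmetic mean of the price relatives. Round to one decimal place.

111.5

mobile plan: 36.3 × (57/52) = 36.3 × 1.096154 = 39.7904
flour: 9.2 × (3/2) = 9.2 × 1.500000 = 13.8000
onions: 43.2 × (2/2) = 43.2 × 1.000000 = 43.2000
cinema ticket: 11.3 × (13/10) = 11.3 × 1.300000 = 14.6900
Index = Σ wᵢ·(p₁ᵢ/p₀ᵢ) = 39.7904 + 13.8000 + 43.2000 + 14.6900 = 111.4804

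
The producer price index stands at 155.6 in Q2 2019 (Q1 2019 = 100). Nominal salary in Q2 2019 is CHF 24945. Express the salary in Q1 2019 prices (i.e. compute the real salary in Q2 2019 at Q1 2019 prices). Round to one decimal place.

Real = Nominal ÷ (Index/100) = 24945 ÷ (155.6/100)
     = 24945 ÷ 1.556 = 16031.4910

16031.5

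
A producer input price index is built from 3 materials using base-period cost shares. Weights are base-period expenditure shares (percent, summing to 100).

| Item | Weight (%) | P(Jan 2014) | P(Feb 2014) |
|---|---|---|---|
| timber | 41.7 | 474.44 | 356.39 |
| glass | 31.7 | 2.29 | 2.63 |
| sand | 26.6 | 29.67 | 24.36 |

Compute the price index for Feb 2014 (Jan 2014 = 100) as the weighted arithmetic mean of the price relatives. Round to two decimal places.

timber: 41.7 × (356.39/474.44) = 41.7 × 0.751180 = 31.3242
glass: 31.7 × (2.63/2.29) = 31.7 × 1.148472 = 36.4066
sand: 26.6 × (24.36/29.67) = 26.6 × 0.821031 = 21.8394
Index = Σ wᵢ·(p₁ᵢ/p₀ᵢ) = 31.3242 + 36.4066 + 21.8394 = 89.5702

89.57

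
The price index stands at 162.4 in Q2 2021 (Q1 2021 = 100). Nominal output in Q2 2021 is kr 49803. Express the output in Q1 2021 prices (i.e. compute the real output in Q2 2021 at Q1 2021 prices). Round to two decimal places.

30666.87

Real = Nominal ÷ (Index/100) = 49803 ÷ (162.4/100)
     = 49803 ÷ 1.624 = 30666.8719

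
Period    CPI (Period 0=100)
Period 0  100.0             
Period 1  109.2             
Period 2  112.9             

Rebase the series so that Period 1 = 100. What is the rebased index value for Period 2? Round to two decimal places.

103.39

Rebased(Period 2) = 112.9 / 109.2 × 100 = 103.3883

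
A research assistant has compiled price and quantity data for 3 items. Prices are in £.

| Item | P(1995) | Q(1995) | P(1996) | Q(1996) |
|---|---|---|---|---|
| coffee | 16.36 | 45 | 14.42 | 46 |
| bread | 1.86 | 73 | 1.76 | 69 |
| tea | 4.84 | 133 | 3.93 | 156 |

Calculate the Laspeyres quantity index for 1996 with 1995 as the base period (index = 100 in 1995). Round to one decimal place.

107.9

Laspeyres quantity index uses base-period prices as weights.
ΣP(1995)·Q(1996) = 16.36×46 + 1.86×69 + 4.84×156 = 752.56 + 128.34 + 755.04 = 1635.94
ΣP(1995)·Q(1995) = 16.36×45 + 1.86×73 + 4.84×133 = 736.2 + 135.78 + 643.72 = 1515.7
Index = 1635.94 / 1515.7 × 100 = 107.9330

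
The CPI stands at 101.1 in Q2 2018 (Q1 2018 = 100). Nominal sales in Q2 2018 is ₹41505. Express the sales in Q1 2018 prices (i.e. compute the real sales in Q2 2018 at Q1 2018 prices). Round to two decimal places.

Real = Nominal ÷ (Index/100) = 41505 ÷ (101.1/100)
     = 41505 ÷ 1.011 = 41053.4125

41053.41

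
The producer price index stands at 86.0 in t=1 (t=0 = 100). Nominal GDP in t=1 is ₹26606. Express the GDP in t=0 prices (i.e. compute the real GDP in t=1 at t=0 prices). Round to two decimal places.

Real = Nominal ÷ (Index/100) = 26606 ÷ (86.0/100)
     = 26606 ÷ 0.860 = 30937.2093

30937.21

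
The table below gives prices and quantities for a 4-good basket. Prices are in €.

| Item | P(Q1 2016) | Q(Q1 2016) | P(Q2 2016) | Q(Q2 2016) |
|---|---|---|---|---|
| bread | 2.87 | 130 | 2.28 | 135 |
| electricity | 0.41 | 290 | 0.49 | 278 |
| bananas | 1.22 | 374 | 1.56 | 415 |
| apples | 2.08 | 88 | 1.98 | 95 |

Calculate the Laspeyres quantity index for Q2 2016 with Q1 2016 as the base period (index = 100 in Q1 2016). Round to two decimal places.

Laspeyres quantity index uses base-period prices as weights.
ΣP(Q1 2016)·Q(Q2 2016) = 2.87×135 + 0.41×278 + 1.22×415 + 2.08×95 = 387.45 + 113.98 + 506.3 + 197.6 = 1205.33
ΣP(Q1 2016)·Q(Q1 2016) = 2.87×130 + 0.41×290 + 1.22×374 + 2.08×88 = 373.1 + 118.9 + 456.28 + 183.04 = 1131.32
Index = 1205.33 / 1131.32 × 100 = 106.5419

106.54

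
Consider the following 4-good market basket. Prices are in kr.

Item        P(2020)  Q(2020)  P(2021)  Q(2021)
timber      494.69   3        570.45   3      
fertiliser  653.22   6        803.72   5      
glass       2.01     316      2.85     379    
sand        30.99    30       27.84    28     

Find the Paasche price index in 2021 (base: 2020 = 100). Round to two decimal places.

118.97

Paasche price index uses current-period quantities as weights.
ΣP(2021)·Q(2021) = 570.45×3 + 803.72×5 + 2.85×379 + 27.84×28 = 1711.35 + 4018.6 + 1080.15 + 779.52 = 7589.62
ΣP(2020)·Q(2021) = 494.69×3 + 653.22×5 + 2.01×379 + 30.99×28 = 1484.07 + 3266.1 + 761.79 + 867.72 = 6379.68
Index = 7589.62 / 6379.68 × 100 = 118.9655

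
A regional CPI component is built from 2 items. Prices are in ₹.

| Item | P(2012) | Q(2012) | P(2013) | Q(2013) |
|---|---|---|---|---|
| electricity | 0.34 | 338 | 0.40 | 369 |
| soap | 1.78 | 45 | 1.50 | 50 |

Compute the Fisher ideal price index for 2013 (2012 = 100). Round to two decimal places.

Laspeyres component (base-period weights):
ΣP(2013)Q(2012) = 0.40×338 + 1.50×45 = 135.2 + 67.5 = 202.7
ΣP(2012)Q(2012) = 0.34×338 + 1.78×45 = 114.92 + 80.1 = 195.02
L = 202.7 / 195.02 × 100 = 103.9381
Paasche component (current-period weights):
ΣP(2013)Q(2013) = 0.40×369 + 1.50×50 = 147.6 + 75 = 222.6
ΣP(2012)Q(2013) = 0.34×369 + 1.78×50 = 125.46 + 89 = 214.46
P = 222.6 / 214.46 × 100 = 103.7956
Fisher = √(L × P) = √(103.9381 × 103.7956) = 103.8668

103.87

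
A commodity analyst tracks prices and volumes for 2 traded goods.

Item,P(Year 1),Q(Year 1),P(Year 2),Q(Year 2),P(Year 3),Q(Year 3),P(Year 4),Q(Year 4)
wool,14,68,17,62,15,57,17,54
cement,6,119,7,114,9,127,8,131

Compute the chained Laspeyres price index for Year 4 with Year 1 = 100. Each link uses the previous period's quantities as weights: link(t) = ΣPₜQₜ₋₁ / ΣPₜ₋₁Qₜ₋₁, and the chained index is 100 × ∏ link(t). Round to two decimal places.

125.27

Link Year 1→Year 2:
ΣP(Year 2)Q(Year 1) = 17×68 + 7×119 = 1156 + 833 = 1989
ΣP(Year 1)Q(Year 1) = 14×68 + 6×119 = 952 + 714 = 1666
link = 1989/1666 = 1.193878
Link Year 2→Year 3:
ΣP(Year 3)Q(Year 2) = 15×62 + 9×114 = 930 + 1026 = 1956
ΣP(Year 2)Q(Year 2) = 17×62 + 7×114 = 1054 + 798 = 1852
link = 1956/1852 = 1.056156
Link Year 3→Year 4:
ΣP(Year 4)Q(Year 3) = 17×57 + 8×127 = 969 + 1016 = 1985
ΣP(Year 3)Q(Year 3) = 15×57 + 9×127 = 855 + 1143 = 1998
link = 1985/1998 = 0.993493
Chained index = 100 × 1.193878 × 1.056156 × 0.993493 = 125.2716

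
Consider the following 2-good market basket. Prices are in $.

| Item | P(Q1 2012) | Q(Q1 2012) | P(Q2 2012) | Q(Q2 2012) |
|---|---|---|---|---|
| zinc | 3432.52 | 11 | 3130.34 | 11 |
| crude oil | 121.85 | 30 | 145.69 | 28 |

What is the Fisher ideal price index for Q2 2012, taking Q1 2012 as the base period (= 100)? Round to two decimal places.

Laspeyres component (base-period weights):
ΣP(Q2 2012)Q(Q1 2012) = 3130.34×11 + 145.69×30 = 34433.74 + 4370.7 = 38804.44
ΣP(Q1 2012)Q(Q1 2012) = 3432.52×11 + 121.85×30 = 37757.72 + 3655.5 = 41413.22
L = 38804.44 / 41413.22 × 100 = 93.7006
Paasche component (current-period weights):
ΣP(Q2 2012)Q(Q2 2012) = 3130.34×11 + 145.69×28 = 34433.74 + 4079.32 = 38513.06
ΣP(Q1 2012)Q(Q2 2012) = 3432.52×11 + 121.85×28 = 37757.72 + 3411.8 = 41169.52
P = 38513.06 / 41169.52 × 100 = 93.5475
Fisher = √(L × P) = √(93.7006 × 93.5475) = 93.6240

93.62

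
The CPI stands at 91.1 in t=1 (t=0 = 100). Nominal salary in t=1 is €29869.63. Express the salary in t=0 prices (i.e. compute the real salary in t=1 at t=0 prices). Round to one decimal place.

Real = Nominal ÷ (Index/100) = 29869.63 ÷ (91.1/100)
     = 29869.63 ÷ 0.911 = 32787.7387

32787.7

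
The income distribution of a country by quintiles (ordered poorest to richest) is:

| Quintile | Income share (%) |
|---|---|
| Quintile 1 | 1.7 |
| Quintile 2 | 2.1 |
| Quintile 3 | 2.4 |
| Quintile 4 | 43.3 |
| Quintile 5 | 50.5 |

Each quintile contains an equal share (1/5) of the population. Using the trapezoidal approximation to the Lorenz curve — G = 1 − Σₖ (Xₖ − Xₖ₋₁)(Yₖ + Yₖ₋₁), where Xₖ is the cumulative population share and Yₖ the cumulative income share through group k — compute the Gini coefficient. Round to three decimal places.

Cumulative income shares Yₖ: 0.0170, 0.0380, 0.0620, 0.4950, 1.0000
Σ (Xₖ−Xₖ₋₁)(Yₖ+Yₖ₋₁) = (1/5)(0.0170+0.0000) + (1/5)(0.0380+0.0170) + (1/5)(0.0620+0.0380) + (1/5)(0.4950+0.0620) + (1/5)(1.0000+0.4950)
  = 0.0034 + 0.0110 + 0.0200 + 0.1114 + 0.2990 = 0.4448
G = 1 − 0.4448 = 0.5552

0.555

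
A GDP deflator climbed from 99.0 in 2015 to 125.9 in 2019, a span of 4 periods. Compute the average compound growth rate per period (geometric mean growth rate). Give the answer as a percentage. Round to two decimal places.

Growth factor = (125.9/99.0)^(1/4) = (1.271717)^(1/4) = 1.061934
Growth rate = 1.061934 − 1 = 0.061934 = 6.1934%

6.19%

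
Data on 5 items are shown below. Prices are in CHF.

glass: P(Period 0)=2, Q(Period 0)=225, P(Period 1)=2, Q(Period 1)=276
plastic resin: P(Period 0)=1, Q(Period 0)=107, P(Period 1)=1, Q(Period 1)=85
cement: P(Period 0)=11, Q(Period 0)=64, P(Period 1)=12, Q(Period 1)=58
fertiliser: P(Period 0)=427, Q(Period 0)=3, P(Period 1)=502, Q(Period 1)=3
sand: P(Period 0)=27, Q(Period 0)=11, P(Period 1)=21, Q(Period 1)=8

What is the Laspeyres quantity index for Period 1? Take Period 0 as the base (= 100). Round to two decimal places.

Laspeyres quantity index uses base-period prices as weights.
ΣP(Period 0)·Q(Period 1) = 2×276 + 1×85 + 11×58 + 427×3 + 27×8 = 552 + 85 + 638 + 1281 + 216 = 2772
ΣP(Period 0)·Q(Period 0) = 2×225 + 1×107 + 11×64 + 427×3 + 27×11 = 450 + 107 + 704 + 1281 + 297 = 2839
Index = 2772 / 2839 × 100 = 97.6400

97.64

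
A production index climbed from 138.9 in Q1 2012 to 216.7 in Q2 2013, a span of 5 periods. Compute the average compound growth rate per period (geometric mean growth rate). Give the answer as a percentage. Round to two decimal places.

Growth factor = (216.7/138.9)^(1/5) = (1.560115)^(1/5) = 1.093028
Growth rate = 1.093028 − 1 = 0.093028 = 9.3028%

9.30%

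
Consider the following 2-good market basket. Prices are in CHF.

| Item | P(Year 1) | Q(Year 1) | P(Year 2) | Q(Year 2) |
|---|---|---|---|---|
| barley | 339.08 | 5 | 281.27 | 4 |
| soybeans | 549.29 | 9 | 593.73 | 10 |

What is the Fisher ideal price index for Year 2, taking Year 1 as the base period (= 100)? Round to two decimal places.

102.39

Laspeyres component (base-period weights):
ΣP(Year 2)Q(Year 1) = 281.27×5 + 593.73×9 = 1406.35 + 5343.57 = 6749.92
ΣP(Year 1)Q(Year 1) = 339.08×5 + 549.29×9 = 1695.4 + 4943.61 = 6639.01
L = 6749.92 / 6639.01 × 100 = 101.6706
Paasche component (current-period weights):
ΣP(Year 2)Q(Year 2) = 281.27×4 + 593.73×10 = 1125.08 + 5937.3 = 7062.38
ΣP(Year 1)Q(Year 2) = 339.08×4 + 549.29×10 = 1356.32 + 5492.9 = 6849.22
P = 7062.38 / 6849.22 × 100 = 103.1122
Fisher = √(L × P) = √(101.6706 × 103.1122) = 102.3888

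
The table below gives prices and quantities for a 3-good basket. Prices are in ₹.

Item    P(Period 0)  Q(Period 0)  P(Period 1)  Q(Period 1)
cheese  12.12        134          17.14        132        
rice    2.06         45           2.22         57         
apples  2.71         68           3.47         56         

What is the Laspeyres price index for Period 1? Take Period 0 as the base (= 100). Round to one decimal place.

Laspeyres price index uses base-period quantities as weights.
ΣP(Period 1)·Q(Period 0) = 17.14×134 + 2.22×45 + 3.47×68 = 2296.76 + 99.9 + 235.96 = 2632.62
ΣP(Period 0)·Q(Period 0) = 12.12×134 + 2.06×45 + 2.71×68 = 1624.08 + 92.7 + 184.28 = 1901.06
Index = 2632.62 / 1901.06 × 100 = 138.4817

138.5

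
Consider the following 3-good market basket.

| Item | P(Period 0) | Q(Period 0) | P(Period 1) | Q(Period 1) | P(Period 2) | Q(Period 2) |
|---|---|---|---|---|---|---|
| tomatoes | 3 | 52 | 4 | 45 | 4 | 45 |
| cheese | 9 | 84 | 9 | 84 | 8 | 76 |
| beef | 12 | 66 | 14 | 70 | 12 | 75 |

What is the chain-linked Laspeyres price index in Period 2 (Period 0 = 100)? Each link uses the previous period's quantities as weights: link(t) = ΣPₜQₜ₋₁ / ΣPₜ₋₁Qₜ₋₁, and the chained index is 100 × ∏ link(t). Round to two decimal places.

97.84

Link Period 0→Period 1:
ΣP(Period 1)Q(Period 0) = 4×52 + 9×84 + 14×66 = 208 + 756 + 924 = 1888
ΣP(Period 0)Q(Period 0) = 3×52 + 9×84 + 12×66 = 156 + 756 + 792 = 1704
link = 1888/1704 = 1.107981
Link Period 1→Period 2:
ΣP(Period 2)Q(Period 1) = 4×45 + 8×84 + 12×70 = 180 + 672 + 840 = 1692
ΣP(Period 1)Q(Period 1) = 4×45 + 9×84 + 14×70 = 180 + 756 + 980 = 1916
link = 1692/1916 = 0.883090
Chained index = 100 × 1.107981 × 0.883090 = 97.8447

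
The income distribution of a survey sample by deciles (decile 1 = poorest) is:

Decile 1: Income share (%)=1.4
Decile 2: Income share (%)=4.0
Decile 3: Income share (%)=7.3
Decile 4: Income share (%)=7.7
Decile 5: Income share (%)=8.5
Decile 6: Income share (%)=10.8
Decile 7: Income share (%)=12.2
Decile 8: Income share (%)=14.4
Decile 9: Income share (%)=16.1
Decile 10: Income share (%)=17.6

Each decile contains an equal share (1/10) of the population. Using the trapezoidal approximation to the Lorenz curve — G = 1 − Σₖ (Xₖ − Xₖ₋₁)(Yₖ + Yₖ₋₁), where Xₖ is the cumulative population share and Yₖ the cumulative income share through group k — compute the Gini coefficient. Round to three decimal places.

0.282

Cumulative income shares Yₖ: 0.0140, 0.0540, 0.1270, 0.2040, 0.2890, 0.3970, 0.5190, 0.6630, 0.8240, 1.0000
Σ (Xₖ−Xₖ₋₁)(Yₖ+Yₖ₋₁) = (1/10)(0.0140+0.0000) + (1/10)(0.0540+0.0140) + (1/10)(0.1270+0.0540) + (1/10)(0.2040+0.1270) + (1/10)(0.2890+0.2040) + (1/10)(0.3970+0.2890) + (1/10)(0.5190+0.3970) + (1/10)(0.6630+0.5190) + (1/10)(0.8240+0.6630) + (1/10)(1.0000+0.8240)
  = 0.0014 + 0.0068 + 0.0181 + 0.0331 + 0.0493 + 0.0686 + 0.0916 + 0.1182 + 0.1487 + 0.1824 = 0.7182
G = 1 − 0.7182 = 0.2818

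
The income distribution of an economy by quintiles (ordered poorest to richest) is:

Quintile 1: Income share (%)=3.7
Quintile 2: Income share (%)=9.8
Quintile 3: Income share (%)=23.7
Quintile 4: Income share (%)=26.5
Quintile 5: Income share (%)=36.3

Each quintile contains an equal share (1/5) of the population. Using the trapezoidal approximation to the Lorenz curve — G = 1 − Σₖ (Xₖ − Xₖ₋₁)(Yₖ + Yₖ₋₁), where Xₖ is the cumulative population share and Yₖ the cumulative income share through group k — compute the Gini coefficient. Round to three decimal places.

Cumulative income shares Yₖ: 0.0370, 0.1350, 0.3720, 0.6370, 1.0000
Σ (Xₖ−Xₖ₋₁)(Yₖ+Yₖ₋₁) = (1/5)(0.0370+0.0000) + (1/5)(0.1350+0.0370) + (1/5)(0.3720+0.1350) + (1/5)(0.6370+0.3720) + (1/5)(1.0000+0.6370)
  = 0.0074 + 0.0344 + 0.1014 + 0.2018 + 0.3274 = 0.6724
G = 1 − 0.6724 = 0.3276

0.328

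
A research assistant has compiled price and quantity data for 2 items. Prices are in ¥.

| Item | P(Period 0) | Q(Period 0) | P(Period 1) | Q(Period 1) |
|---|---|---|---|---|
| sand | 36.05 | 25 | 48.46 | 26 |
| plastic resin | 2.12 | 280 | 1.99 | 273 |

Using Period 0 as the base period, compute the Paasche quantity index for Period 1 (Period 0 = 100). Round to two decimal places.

Paasche quantity index uses current-period prices as weights.
ΣP(Period 1)·Q(Period 1) = 48.46×26 + 1.99×273 = 1259.96 + 543.27 = 1803.23
ΣP(Period 1)·Q(Period 0) = 48.46×25 + 1.99×280 = 1211.5 + 557.2 = 1768.7
Index = 1803.23 / 1768.7 × 100 = 101.9523

101.95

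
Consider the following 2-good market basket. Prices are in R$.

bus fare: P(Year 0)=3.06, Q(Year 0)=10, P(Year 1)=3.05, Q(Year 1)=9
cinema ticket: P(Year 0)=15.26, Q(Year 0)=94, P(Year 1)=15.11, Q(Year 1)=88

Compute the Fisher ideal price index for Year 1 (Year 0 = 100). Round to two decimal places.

99.03

Laspeyres component (base-period weights):
ΣP(Year 1)Q(Year 0) = 3.05×10 + 15.11×94 = 30.5 + 1420.34 = 1450.84
ΣP(Year 0)Q(Year 0) = 3.06×10 + 15.26×94 = 30.6 + 1434.44 = 1465.04
L = 1450.84 / 1465.04 × 100 = 99.0307
Paasche component (current-period weights):
ΣP(Year 1)Q(Year 1) = 3.05×9 + 15.11×88 = 27.45 + 1329.68 = 1357.13
ΣP(Year 0)Q(Year 1) = 3.06×9 + 15.26×88 = 27.54 + 1342.88 = 1370.42
P = 1357.13 / 1370.42 × 100 = 99.0302
Fisher = √(L × P) = √(99.0307 × 99.0302) = 99.0305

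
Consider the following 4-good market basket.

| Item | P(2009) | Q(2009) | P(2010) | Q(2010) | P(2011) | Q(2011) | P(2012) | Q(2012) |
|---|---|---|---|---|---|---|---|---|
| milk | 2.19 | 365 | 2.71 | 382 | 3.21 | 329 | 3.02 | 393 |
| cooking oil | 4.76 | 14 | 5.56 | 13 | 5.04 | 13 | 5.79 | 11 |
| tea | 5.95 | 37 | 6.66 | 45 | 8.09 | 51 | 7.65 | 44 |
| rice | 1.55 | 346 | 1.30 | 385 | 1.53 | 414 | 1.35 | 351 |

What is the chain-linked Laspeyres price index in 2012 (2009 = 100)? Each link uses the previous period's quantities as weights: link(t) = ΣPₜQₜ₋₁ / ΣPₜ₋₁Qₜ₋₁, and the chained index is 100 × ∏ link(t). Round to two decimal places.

Link 2009→2010:
ΣP(2010)Q(2009) = 2.71×365 + 5.56×14 + 6.66×37 + 1.30×346 = 989.15 + 77.84 + 246.42 + 449.8 = 1763.21
ΣP(2009)Q(2009) = 2.19×365 + 4.76×14 + 5.95×37 + 1.55×346 = 799.35 + 66.64 + 220.15 + 536.3 = 1622.44
link = 1763.21/1622.44 = 1.086764
Link 2010→2011:
ΣP(2011)Q(2010) = 3.21×382 + 5.04×13 + 8.09×45 + 1.53×385 = 1226.22 + 65.52 + 364.05 + 589.05 = 2244.84
ΣP(2010)Q(2010) = 2.71×382 + 5.56×13 + 6.66×45 + 1.30×385 = 1035.22 + 72.28 + 299.7 + 500.5 = 1907.7
link = 2244.84/1907.7 = 1.176726
Link 2011→2012:
ΣP(2012)Q(2011) = 3.02×329 + 5.79×13 + 7.65×51 + 1.35×414 = 993.58 + 75.27 + 390.15 + 558.9 = 2017.9
ΣP(2011)Q(2011) = 3.21×329 + 5.04×13 + 8.09×51 + 1.53×414 = 1056.09 + 65.52 + 412.59 + 633.42 = 2167.62
link = 2017.9/2167.62 = 0.930929
Chained index = 100 × 1.086764 × 1.176726 × 0.930929 = 119.0494

119.05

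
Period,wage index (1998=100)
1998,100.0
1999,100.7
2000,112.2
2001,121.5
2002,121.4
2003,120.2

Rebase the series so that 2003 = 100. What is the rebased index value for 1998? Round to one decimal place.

83.2

Rebased(1998) = 100.0 / 120.2 × 100 = 83.1947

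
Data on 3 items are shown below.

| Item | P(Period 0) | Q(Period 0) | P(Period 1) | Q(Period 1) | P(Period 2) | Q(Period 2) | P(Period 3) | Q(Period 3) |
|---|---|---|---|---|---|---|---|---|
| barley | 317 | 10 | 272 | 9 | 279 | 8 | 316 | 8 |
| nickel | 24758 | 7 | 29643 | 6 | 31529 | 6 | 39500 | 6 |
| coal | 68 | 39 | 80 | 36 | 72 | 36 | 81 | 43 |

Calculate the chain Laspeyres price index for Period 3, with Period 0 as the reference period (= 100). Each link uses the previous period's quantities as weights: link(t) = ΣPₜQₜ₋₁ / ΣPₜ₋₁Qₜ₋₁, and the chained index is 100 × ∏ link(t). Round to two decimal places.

157.85

Link Period 0→Period 1:
ΣP(Period 1)Q(Period 0) = 272×10 + 29643×7 + 80×39 = 2720 + 207501 + 3120 = 213341
ΣP(Period 0)Q(Period 0) = 317×10 + 24758×7 + 68×39 = 3170 + 173306 + 2652 = 179128
link = 213341/179128 = 1.190997
Link Period 1→Period 2:
ΣP(Period 2)Q(Period 1) = 279×9 + 31529×6 + 72×36 = 2511 + 189174 + 2592 = 194277
ΣP(Period 1)Q(Period 1) = 272×9 + 29643×6 + 80×36 = 2448 + 177858 + 2880 = 183186
link = 194277/183186 = 1.060545
Link Period 2→Period 3:
ΣP(Period 3)Q(Period 2) = 316×8 + 39500×6 + 81×36 = 2528 + 237000 + 2916 = 242444
ΣP(Period 2)Q(Period 2) = 279×8 + 31529×6 + 72×36 = 2232 + 189174 + 2592 = 193998
link = 242444/193998 = 1.249724
Chained index = 100 × 1.190997 × 1.060545 × 1.249724 = 157.8535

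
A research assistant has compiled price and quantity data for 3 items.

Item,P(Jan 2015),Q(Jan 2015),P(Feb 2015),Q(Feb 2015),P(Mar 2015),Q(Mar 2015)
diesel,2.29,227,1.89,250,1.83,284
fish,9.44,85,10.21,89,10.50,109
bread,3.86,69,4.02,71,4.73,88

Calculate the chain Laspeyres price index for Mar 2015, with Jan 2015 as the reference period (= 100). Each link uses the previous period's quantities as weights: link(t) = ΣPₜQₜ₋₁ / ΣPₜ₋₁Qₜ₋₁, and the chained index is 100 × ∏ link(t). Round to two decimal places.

Link Jan 2015→Feb 2015:
ΣP(Feb 2015)Q(Jan 2015) = 1.89×227 + 10.21×85 + 4.02×69 = 429.03 + 867.85 + 277.38 = 1574.26
ΣP(Jan 2015)Q(Jan 2015) = 2.29×227 + 9.44×85 + 3.86×69 = 519.83 + 802.4 + 266.34 = 1588.57
link = 1574.26/1588.57 = 0.990992
Link Feb 2015→Mar 2015:
ΣP(Mar 2015)Q(Feb 2015) = 1.83×250 + 10.50×89 + 4.73×71 = 457.5 + 934.5 + 335.83 = 1727.83
ΣP(Feb 2015)Q(Feb 2015) = 1.89×250 + 10.21×89 + 4.02×71 = 472.5 + 908.69 + 285.42 = 1666.61
link = 1727.83/1666.61 = 1.036733
Chained index = 100 × 0.990992 × 1.036733 = 102.7394

102.74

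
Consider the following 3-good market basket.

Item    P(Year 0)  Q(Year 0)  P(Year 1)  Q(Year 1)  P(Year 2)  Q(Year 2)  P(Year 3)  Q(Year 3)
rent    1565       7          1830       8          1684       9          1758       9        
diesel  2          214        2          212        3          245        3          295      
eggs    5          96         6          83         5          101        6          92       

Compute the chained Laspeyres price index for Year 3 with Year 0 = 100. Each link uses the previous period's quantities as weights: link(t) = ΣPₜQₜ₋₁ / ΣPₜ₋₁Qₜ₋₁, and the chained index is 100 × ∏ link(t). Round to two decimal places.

Link Year 0→Year 1:
ΣP(Year 1)Q(Year 0) = 1830×7 + 2×214 + 6×96 = 12810 + 428 + 576 = 13814
ΣP(Year 0)Q(Year 0) = 1565×7 + 2×214 + 5×96 = 10955 + 428 + 480 = 11863
link = 13814/11863 = 1.164461
Link Year 1→Year 2:
ΣP(Year 2)Q(Year 1) = 1684×8 + 3×212 + 5×83 = 13472 + 636 + 415 = 14523
ΣP(Year 1)Q(Year 1) = 1830×8 + 2×212 + 6×83 = 14640 + 424 + 498 = 15562
link = 14523/15562 = 0.933235
Link Year 2→Year 3:
ΣP(Year 3)Q(Year 2) = 1758×9 + 3×245 + 6×101 = 15822 + 735 + 606 = 17163
ΣP(Year 2)Q(Year 2) = 1684×9 + 3×245 + 5×101 = 15156 + 735 + 505 = 16396
link = 17163/16396 = 1.046780
Chained index = 100 × 1.164461 × 0.933235 × 1.046780 = 113.7552

113.76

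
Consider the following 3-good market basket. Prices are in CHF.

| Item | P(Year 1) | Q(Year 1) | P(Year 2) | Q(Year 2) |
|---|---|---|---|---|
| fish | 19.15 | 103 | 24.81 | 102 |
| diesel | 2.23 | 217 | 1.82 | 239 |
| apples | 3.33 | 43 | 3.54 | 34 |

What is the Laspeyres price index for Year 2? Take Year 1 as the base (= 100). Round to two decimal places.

119.35

Laspeyres price index uses base-period quantities as weights.
ΣP(Year 2)·Q(Year 1) = 24.81×103 + 1.82×217 + 3.54×43 = 2555.43 + 394.94 + 152.22 = 3102.59
ΣP(Year 1)·Q(Year 1) = 19.15×103 + 2.23×217 + 3.33×43 = 1972.45 + 483.91 + 143.19 = 2599.55
Index = 3102.59 / 2599.55 × 100 = 119.3510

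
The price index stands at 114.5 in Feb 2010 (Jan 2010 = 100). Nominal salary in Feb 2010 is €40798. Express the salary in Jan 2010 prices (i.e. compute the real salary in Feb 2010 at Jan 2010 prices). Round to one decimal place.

Real = Nominal ÷ (Index/100) = 40798 ÷ (114.5/100)
     = 40798 ÷ 1.145 = 35631.4410

35631.4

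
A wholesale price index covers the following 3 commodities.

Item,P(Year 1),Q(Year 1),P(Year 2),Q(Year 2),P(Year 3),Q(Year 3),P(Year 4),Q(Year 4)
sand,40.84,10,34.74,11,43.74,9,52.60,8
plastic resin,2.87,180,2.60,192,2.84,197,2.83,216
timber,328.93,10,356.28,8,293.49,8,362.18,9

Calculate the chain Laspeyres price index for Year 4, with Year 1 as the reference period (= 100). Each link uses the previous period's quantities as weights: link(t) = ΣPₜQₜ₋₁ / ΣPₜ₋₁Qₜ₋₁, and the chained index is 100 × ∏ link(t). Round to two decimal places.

111.80

Link Year 1→Year 2:
ΣP(Year 2)Q(Year 1) = 34.74×10 + 2.60×180 + 356.28×10 = 347.4 + 468 + 3562.8 = 4378.2
ΣP(Year 1)Q(Year 1) = 40.84×10 + 2.87×180 + 328.93×10 = 408.4 + 516.6 + 3289.3 = 4214.3
link = 4378.2/4214.3 = 1.038891
Link Year 2→Year 3:
ΣP(Year 3)Q(Year 2) = 43.74×11 + 2.84×192 + 293.49×8 = 481.14 + 545.28 + 2347.92 = 3374.34
ΣP(Year 2)Q(Year 2) = 34.74×11 + 2.60×192 + 356.28×8 = 382.14 + 499.2 + 2850.24 = 3731.58
link = 3374.34/3731.58 = 0.904266
Link Year 3→Year 4:
ΣP(Year 4)Q(Year 3) = 52.60×9 + 2.83×197 + 362.18×8 = 473.4 + 557.51 + 2897.44 = 3928.35
ΣP(Year 3)Q(Year 3) = 43.74×9 + 2.84×197 + 293.49×8 = 393.66 + 559.48 + 2347.92 = 3301.06
link = 3928.35/3301.06 = 1.190027
Chained index = 100 × 1.038891 × 0.904266 × 1.190027 = 111.7952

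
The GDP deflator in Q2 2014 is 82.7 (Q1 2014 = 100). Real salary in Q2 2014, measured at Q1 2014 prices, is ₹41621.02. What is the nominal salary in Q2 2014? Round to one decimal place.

34420.6

Nominal = Real × (Index/100) = 41621.02 × (82.7/100)
        = 41621.02 × 0.827 = 34420.5835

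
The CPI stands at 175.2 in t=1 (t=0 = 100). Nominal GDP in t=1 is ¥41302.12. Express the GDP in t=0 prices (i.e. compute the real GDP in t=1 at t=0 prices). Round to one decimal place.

23574.3

Real = Nominal ÷ (Index/100) = 41302.12 ÷ (175.2/100)
     = 41302.12 ÷ 1.752 = 23574.2694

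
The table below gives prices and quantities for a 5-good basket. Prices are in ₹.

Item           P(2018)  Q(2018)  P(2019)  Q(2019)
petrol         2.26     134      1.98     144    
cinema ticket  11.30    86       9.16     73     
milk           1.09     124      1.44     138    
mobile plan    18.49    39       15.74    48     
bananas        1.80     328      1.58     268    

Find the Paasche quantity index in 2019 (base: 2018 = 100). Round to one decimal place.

98.6

Paasche quantity index uses current-period prices as weights.
ΣP(2019)·Q(2019) = 1.98×144 + 9.16×73 + 1.44×138 + 15.74×48 + 1.58×268 = 285.12 + 668.68 + 198.72 + 755.52 + 423.44 = 2331.48
ΣP(2019)·Q(2018) = 1.98×134 + 9.16×86 + 1.44×124 + 15.74×39 + 1.58×328 = 265.32 + 787.76 + 178.56 + 613.86 + 518.24 = 2363.74
Index = 2331.48 / 2363.74 × 100 = 98.6352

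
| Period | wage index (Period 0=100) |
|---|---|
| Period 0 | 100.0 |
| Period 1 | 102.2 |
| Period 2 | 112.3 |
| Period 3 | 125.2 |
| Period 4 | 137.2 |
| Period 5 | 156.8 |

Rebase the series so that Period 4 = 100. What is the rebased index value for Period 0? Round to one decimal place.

Rebased(Period 0) = 100.0 / 137.2 × 100 = 72.8863

72.9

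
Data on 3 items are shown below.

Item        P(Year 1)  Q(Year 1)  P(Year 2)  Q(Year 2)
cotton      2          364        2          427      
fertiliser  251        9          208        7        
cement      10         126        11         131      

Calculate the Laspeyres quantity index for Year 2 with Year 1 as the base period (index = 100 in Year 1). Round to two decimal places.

Laspeyres quantity index uses base-period prices as weights.
ΣP(Year 1)·Q(Year 2) = 2×427 + 251×7 + 10×131 = 854 + 1757 + 1310 = 3921
ΣP(Year 1)·Q(Year 1) = 2×364 + 251×9 + 10×126 = 728 + 2259 + 1260 = 4247
Index = 3921 / 4247 × 100 = 92.3240

92.32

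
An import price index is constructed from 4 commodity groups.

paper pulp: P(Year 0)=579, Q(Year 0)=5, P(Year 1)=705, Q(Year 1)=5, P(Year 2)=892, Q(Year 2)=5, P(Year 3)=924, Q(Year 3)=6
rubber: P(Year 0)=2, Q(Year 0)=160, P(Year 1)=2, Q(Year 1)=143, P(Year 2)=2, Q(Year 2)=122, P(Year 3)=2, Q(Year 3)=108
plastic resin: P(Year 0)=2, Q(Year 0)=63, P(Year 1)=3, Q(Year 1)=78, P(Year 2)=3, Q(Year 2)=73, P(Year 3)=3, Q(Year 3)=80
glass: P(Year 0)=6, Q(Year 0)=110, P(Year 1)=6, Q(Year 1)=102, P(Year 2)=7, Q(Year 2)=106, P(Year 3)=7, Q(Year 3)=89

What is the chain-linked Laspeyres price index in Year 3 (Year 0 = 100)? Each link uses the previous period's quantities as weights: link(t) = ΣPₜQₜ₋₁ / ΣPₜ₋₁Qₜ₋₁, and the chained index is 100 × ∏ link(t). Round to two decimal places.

Link Year 0→Year 1:
ΣP(Year 1)Q(Year 0) = 705×5 + 2×160 + 3×63 + 6×110 = 3525 + 320 + 189 + 660 = 4694
ΣP(Year 0)Q(Year 0) = 579×5 + 2×160 + 2×63 + 6×110 = 2895 + 320 + 126 + 660 = 4001
link = 4694/4001 = 1.173207
Link Year 1→Year 2:
ΣP(Year 2)Q(Year 1) = 892×5 + 2×143 + 3×78 + 7×102 = 4460 + 286 + 234 + 714 = 5694
ΣP(Year 1)Q(Year 1) = 705×5 + 2×143 + 3×78 + 6×102 = 3525 + 286 + 234 + 612 = 4657
link = 5694/4657 = 1.222676
Link Year 2→Year 3:
ΣP(Year 3)Q(Year 2) = 924×5 + 2×122 + 3×73 + 7×106 = 4620 + 244 + 219 + 742 = 5825
ΣP(Year 2)Q(Year 2) = 892×5 + 2×122 + 3×73 + 7×106 = 4460 + 244 + 219 + 742 = 5665
link = 5825/5665 = 1.028244
Chained index = 100 × 1.173207 × 1.222676 × 1.028244 = 147.4965

147.50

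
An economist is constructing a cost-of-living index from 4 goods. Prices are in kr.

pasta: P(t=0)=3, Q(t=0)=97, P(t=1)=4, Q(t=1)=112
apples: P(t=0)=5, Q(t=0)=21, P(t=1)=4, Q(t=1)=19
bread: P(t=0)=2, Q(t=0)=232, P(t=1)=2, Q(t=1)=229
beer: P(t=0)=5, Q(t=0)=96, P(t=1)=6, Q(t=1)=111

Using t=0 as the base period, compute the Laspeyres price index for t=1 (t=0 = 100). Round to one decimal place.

Laspeyres price index uses base-period quantities as weights.
ΣP(t=1)·Q(t=0) = 4×97 + 4×21 + 2×232 + 6×96 = 388 + 84 + 464 + 576 = 1512
ΣP(t=0)·Q(t=0) = 3×97 + 5×21 + 2×232 + 5×96 = 291 + 105 + 464 + 480 = 1340
Index = 1512 / 1340 × 100 = 112.8358

112.8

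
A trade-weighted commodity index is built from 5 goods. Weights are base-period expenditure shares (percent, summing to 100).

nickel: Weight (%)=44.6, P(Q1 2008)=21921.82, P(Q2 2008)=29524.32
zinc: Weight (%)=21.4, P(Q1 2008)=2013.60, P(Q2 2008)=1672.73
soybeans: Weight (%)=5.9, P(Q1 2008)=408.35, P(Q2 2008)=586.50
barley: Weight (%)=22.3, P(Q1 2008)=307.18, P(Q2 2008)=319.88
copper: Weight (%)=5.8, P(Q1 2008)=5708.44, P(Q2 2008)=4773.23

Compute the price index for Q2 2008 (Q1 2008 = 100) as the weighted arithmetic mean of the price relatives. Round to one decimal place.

nickel: 44.6 × (29524.32/21921.82) = 44.6 × 1.346801 = 60.0673
zinc: 21.4 × (1672.73/2013.60) = 21.4 × 0.830716 = 17.7773
soybeans: 5.9 × (586.50/408.35) = 5.9 × 1.436268 = 8.4740
barley: 22.3 × (319.88/307.18) = 22.3 × 1.041344 = 23.2220
copper: 5.8 × (4773.23/5708.44) = 5.8 × 0.836171 = 4.8498
Index = Σ wᵢ·(p₁ᵢ/p₀ᵢ) = 60.0673 + 17.7773 + 8.4740 + 23.2220 + 4.8498 = 114.3904

114.4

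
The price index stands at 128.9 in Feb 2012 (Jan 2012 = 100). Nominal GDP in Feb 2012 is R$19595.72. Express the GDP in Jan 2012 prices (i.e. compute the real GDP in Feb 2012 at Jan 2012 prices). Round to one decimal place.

Real = Nominal ÷ (Index/100) = 19595.72 ÷ (128.9/100)
     = 19595.72 ÷ 1.289 = 15202.2653

15202.3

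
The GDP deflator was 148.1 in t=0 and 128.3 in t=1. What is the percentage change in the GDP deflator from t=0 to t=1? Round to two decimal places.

-13.37%

Change = (128.3 − 148.1) / 148.1 × 100
       = -19.8 / 148.1 × 100 = -13.3693%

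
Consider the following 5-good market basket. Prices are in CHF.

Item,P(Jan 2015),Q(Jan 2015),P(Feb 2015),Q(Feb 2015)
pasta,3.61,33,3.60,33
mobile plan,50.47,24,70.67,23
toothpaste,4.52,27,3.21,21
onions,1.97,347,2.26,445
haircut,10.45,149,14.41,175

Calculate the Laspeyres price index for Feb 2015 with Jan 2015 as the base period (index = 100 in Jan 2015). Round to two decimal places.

130.86

Laspeyres price index uses base-period quantities as weights.
ΣP(Feb 2015)·Q(Jan 2015) = 3.60×33 + 70.67×24 + 3.21×27 + 2.26×347 + 14.41×149 = 118.8 + 1696.08 + 86.67 + 784.22 + 2147.09 = 4832.86
ΣP(Jan 2015)·Q(Jan 2015) = 3.61×33 + 50.47×24 + 4.52×27 + 1.97×347 + 10.45×149 = 119.13 + 1211.28 + 122.04 + 683.59 + 1557.05 = 3693.09
Index = 4832.86 / 3693.09 × 100 = 130.8622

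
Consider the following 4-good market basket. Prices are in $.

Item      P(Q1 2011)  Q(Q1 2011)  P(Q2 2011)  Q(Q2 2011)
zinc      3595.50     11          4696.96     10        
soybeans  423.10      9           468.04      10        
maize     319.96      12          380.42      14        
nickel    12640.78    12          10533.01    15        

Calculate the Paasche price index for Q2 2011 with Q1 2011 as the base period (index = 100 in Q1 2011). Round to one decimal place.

Paasche price index uses current-period quantities as weights.
ΣP(Q2 2011)·Q(Q2 2011) = 4696.96×10 + 468.04×10 + 380.42×14 + 10533.01×15 = 46969.6 + 4680.4 + 5325.88 + 157995.15 = 214971.03
ΣP(Q1 2011)·Q(Q2 2011) = 3595.50×10 + 423.10×10 + 319.96×14 + 12640.78×15 = 35955 + 4231 + 4479.44 + 189611.7 = 234277.14
Index = 214971.03 / 234277.14 × 100 = 91.7593

91.8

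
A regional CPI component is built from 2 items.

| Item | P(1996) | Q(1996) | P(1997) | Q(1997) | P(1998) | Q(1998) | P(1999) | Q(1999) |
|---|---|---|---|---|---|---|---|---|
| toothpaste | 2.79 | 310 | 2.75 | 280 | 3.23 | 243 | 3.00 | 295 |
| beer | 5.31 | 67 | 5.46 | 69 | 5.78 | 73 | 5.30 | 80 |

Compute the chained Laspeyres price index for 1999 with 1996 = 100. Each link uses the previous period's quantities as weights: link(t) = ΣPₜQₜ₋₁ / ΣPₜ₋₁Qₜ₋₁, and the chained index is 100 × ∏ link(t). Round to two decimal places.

104.88

Link 1996→1997:
ΣP(1997)Q(1996) = 2.75×310 + 5.46×67 = 852.5 + 365.82 = 1218.32
ΣP(1996)Q(1996) = 2.79×310 + 5.31×67 = 864.9 + 355.77 = 1220.67
link = 1218.32/1220.67 = 0.998075
Link 1997→1998:
ΣP(1998)Q(1997) = 3.23×280 + 5.78×69 = 904.4 + 398.82 = 1303.22
ΣP(1997)Q(1997) = 2.75×280 + 5.46×69 = 770 + 376.74 = 1146.74
link = 1303.22/1146.74 = 1.136456
Link 1998→1999:
ΣP(1999)Q(1998) = 3.00×243 + 5.30×73 = 729 + 386.9 = 1115.9
ΣP(1998)Q(1998) = 3.23×243 + 5.78×73 = 784.89 + 421.94 = 1206.83
link = 1115.9/1206.83 = 0.924654
Chained index = 100 × 0.998075 × 1.136456 × 0.924654 = 104.8806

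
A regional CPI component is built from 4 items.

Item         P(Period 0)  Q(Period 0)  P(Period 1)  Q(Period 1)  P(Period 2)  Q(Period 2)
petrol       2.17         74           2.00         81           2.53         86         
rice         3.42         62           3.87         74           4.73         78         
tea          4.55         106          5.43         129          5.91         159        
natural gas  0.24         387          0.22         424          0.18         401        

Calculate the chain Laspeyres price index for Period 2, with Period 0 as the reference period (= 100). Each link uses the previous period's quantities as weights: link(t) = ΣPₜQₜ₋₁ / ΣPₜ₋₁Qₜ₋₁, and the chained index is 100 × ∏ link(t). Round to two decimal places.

124.14

Link Period 0→Period 1:
ΣP(Period 1)Q(Period 0) = 2.00×74 + 3.87×62 + 5.43×106 + 0.22×387 = 148 + 239.94 + 575.58 + 85.14 = 1048.66
ΣP(Period 0)Q(Period 0) = 2.17×74 + 3.42×62 + 4.55×106 + 0.24×387 = 160.58 + 212.04 + 482.3 + 92.88 = 947.8
link = 1048.66/947.8 = 1.106415
Link Period 1→Period 2:
ΣP(Period 2)Q(Period 1) = 2.53×81 + 4.73×74 + 5.91×129 + 0.18×424 = 204.93 + 350.02 + 762.39 + 76.32 = 1393.66
ΣP(Period 1)Q(Period 1) = 2.00×81 + 3.87×74 + 5.43×129 + 0.22×424 = 162 + 286.38 + 700.47 + 93.28 = 1242.13
link = 1393.66/1242.13 = 1.121992
Chained index = 100 × 1.106415 × 1.121992 = 124.1389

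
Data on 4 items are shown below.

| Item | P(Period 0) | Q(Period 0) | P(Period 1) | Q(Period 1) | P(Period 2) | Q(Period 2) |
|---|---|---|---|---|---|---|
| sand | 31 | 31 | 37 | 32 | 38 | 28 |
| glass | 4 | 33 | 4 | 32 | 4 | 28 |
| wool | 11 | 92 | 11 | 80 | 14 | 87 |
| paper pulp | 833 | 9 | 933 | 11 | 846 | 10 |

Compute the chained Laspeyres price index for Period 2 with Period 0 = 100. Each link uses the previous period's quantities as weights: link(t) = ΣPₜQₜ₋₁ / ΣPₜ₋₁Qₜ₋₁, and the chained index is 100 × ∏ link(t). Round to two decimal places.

105.19

Link Period 0→Period 1:
ΣP(Period 1)Q(Period 0) = 37×31 + 4×33 + 11×92 + 933×9 = 1147 + 132 + 1012 + 8397 = 10688
ΣP(Period 0)Q(Period 0) = 31×31 + 4×33 + 11×92 + 833×9 = 961 + 132 + 1012 + 7497 = 9602
link = 10688/9602 = 1.113101
Link Period 1→Period 2:
ΣP(Period 2)Q(Period 1) = 38×32 + 4×32 + 14×80 + 846×11 = 1216 + 128 + 1120 + 9306 = 11770
ΣP(Period 1)Q(Period 1) = 37×32 + 4×32 + 11×80 + 933×11 = 1184 + 128 + 880 + 10263 = 12455
link = 11770/12455 = 0.945002
Chained index = 100 × 1.113101 × 0.945002 = 105.1883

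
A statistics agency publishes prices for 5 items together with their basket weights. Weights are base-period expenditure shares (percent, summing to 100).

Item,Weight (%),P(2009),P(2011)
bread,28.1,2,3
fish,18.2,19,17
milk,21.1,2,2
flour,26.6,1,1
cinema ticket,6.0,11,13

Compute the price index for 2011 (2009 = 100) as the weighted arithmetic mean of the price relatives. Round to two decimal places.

113.23

bread: 28.1 × (3/2) = 28.1 × 1.500000 = 42.1500
fish: 18.2 × (17/19) = 18.2 × 0.894737 = 16.2842
milk: 21.1 × (2/2) = 21.1 × 1.000000 = 21.1000
flour: 26.6 × (1/1) = 26.6 × 1.000000 = 26.6000
cinema ticket: 6.0 × (13/11) = 6.0 × 1.181818 = 7.0909
Index = Σ wᵢ·(p₁ᵢ/p₀ᵢ) = 42.1500 + 16.2842 + 21.1000 + 26.6000 + 7.0909 = 113.2251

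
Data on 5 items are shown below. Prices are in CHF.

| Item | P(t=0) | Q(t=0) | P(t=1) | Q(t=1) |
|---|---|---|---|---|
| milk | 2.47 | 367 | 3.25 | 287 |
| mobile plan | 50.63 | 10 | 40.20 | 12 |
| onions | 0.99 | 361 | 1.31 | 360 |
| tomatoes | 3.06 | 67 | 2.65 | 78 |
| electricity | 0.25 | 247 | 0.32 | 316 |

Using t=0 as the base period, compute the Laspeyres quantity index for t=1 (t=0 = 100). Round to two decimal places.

97.72

Laspeyres quantity index uses base-period prices as weights.
ΣP(t=0)·Q(t=1) = 2.47×287 + 50.63×12 + 0.99×360 + 3.06×78 + 0.25×316 = 708.89 + 607.56 + 356.4 + 238.68 + 79 = 1990.53
ΣP(t=0)·Q(t=0) = 2.47×367 + 50.63×10 + 0.99×361 + 3.06×67 + 0.25×247 = 906.49 + 506.3 + 357.39 + 205.02 + 61.75 = 2036.95
Index = 1990.53 / 2036.95 × 100 = 97.7211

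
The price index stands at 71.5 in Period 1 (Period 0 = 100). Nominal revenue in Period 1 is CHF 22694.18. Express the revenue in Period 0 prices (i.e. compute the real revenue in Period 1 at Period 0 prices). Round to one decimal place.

Real = Nominal ÷ (Index/100) = 22694.18 ÷ (71.5/100)
     = 22694.18 ÷ 0.715 = 31740.1119

31740.1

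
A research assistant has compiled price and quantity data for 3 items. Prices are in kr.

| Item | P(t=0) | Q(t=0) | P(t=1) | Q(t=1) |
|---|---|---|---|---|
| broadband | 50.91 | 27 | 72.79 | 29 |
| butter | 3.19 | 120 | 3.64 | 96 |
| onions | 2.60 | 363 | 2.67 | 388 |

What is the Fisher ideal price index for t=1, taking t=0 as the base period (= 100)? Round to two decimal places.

125.03

Laspeyres component (base-period weights):
ΣP(t=1)Q(t=0) = 72.79×27 + 3.64×120 + 2.67×363 = 1965.33 + 436.8 + 969.21 = 3371.34
ΣP(t=0)Q(t=0) = 50.91×27 + 3.19×120 + 2.60×363 = 1374.57 + 382.8 + 943.8 = 2701.17
L = 3371.34 / 2701.17 × 100 = 124.8104
Paasche component (current-period weights):
ΣP(t=1)Q(t=1) = 72.79×29 + 3.64×96 + 2.67×388 = 2110.91 + 349.44 + 1035.96 = 3496.31
ΣP(t=0)Q(t=1) = 50.91×29 + 3.19×96 + 2.60×388 = 1476.39 + 306.24 + 1008.8 = 2791.43
P = 3496.31 / 2791.43 × 100 = 125.2516
Fisher = √(L × P) = √(124.8104 × 125.2516) = 125.0308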